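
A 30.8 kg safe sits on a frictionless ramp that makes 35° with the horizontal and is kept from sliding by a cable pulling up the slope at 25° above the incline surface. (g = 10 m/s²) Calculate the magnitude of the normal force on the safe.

Take axes along and perpendicular to the incline. Weight components: W sin 35° = 176.7 N down-slope, W cos 35° = 252.3 N into the surface.
Along incline: T cos 25° = W sin 35° → T = 194.9 N.
Perpendicular: N = W cos 35° − T sin 25° = 169.9 N.

N ≈ 170 N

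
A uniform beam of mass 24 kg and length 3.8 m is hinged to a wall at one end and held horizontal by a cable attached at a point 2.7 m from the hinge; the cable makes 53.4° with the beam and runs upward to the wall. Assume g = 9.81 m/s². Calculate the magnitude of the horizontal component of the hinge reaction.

H_x ≈ 123 N

Take torques about the hinge: T sin 53.4° · 2.7 = 24×9.81×1.9 = 447.34 N·m.
So T = 447.34 / (0.8028 × 2.7) = 206.37 N.
ΣF_x = 0: H_x = T cos 53.4° = 123.04 N.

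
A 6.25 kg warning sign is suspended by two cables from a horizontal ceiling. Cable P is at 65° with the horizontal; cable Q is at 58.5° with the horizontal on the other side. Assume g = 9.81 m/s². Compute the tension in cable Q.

Weight W = 6.25 × 9.81 = 61.31 N acts straight down.
Horizontal: T_P cos 65° = T_Q cos 58.5°  →  T_P = 1.236 T_Q.
Vertical: T_P sin 65° + T_Q sin 58.5° = 61.31.
Substituting the horizontal relation into the vertical equation gives 1.973 T_Q = 61.31, so T_Q = 31.07 N.

T_Q ≈ 31.1 N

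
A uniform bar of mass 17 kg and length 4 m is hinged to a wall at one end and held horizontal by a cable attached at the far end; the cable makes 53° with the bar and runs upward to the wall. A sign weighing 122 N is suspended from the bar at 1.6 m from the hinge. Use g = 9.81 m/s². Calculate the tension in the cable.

T ≈ 166 N

Take torques about the hinge: T sin 53° · 4 = 17×9.81×2 + 122×1.6 = 528.74 N·m.
So T = 528.74 / (0.7986 × 4) = 165.51 N.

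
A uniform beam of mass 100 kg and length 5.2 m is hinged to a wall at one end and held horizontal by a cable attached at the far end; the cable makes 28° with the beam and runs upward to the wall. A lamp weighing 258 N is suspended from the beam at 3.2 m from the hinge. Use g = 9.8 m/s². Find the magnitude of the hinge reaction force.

|H| ≈ 1350 N

Take torques about the hinge: T sin 28° · 5.2 = 100×9.8×2.6 + 258×3.2 = 3373.6 N·m.
So T = 3373.6 / (0.4695 × 5.2) = 1381.9 N.
ΣF_x = 0: H_x = T cos 28° = 1220.2 N.
ΣF_y = 0: H_y = (100×9.8 + 258) − T sin 28° = 1238 − 648.77 = 589.23 N.
|H| = √(H_x² + H_y²) = √((1220.2)² + (589.23)²) = 1355 N.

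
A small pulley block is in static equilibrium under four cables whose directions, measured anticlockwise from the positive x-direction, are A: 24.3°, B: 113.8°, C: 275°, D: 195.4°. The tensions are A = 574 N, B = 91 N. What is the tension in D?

T_D ≈ 521 N

Resolve: ΣF_x = 574 cos 24.3° + 91 cos 113.8° + T_C cos 275° + T_D cos 195.4° = 0.
        ΣF_y = 574 sin 24.3° + 91 sin 113.8° + T_C sin 275° + T_D sin 195.4° = 0.
The known terms sum to (486.4, 319.5) N, so 0.0872 T_C − 0.9641 T_D = -486.4 and -0.9962 T_C − 0.2656 T_D = -319.5.
Solving simultaneously: T_C = 181.8 N, T_D = 521 N.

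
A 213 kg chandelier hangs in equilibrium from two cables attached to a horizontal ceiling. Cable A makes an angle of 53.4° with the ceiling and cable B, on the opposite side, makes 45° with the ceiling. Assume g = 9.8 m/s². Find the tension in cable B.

Weight W = 213 × 9.8 = 2087 N acts straight down.
Horizontal: T_A cos 53.4° = T_B cos 45°  →  T_A = 1.186 T_B.
Vertical: T_A sin 53.4° + T_B sin 45° = 2087.
Substituting the horizontal relation into the vertical equation gives 1.659 T_B = 2087, so T_B = 1258 N.

T_B ≈ 1260 N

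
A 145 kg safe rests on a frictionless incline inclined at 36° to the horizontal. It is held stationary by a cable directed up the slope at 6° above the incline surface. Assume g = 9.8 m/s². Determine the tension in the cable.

Take axes along and perpendicular to the incline. Weight components: W sin 36° = 835.2 N down-slope, W cos 36° = 1150 N into the surface.
Along incline: T cos 6° = W sin 36° → T = 839.8 N.
Perpendicular: N = W cos 36° − T sin 6° = 1062 N.

T ≈ 840 N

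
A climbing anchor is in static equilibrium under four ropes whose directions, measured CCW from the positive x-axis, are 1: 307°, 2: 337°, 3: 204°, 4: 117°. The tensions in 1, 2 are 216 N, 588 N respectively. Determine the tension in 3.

T_3 ≈ 416 N

Resolve: ΣF_x = 216 cos 307° + 588 cos 337° + T_3 cos 204° + T_4 cos 117° = 0.
        ΣF_y = 216 sin 307° + 588 sin 337° + T_3 sin 204° + T_4 sin 117° = 0.
The known terms sum to (671.2, -402.3) N, so -0.9135 T_3 − 0.4540 T_4 = -671.2 and -0.4067 T_3 + 0.8910 T_4 = 402.3.
Solving simultaneously: T_3 = 416 N, T_4 = 641.4 N.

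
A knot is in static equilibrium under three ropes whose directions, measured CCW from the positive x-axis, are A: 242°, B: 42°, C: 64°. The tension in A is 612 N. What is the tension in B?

T_B ≈ 57 N

Resolve: ΣF_x = 612 cos 242° + T_B cos 42° + T_C cos 64° = 0.
        ΣF_y = 612 sin 242° + T_B sin 42° + T_C sin 64° = 0.
The known terms sum to (-287.3, -540.4) N, so 0.7431 T_B + 0.4384 T_C = 287.3 and 0.6691 T_B + 0.8988 T_C = 540.4.
Solving simultaneously: T_B = 57.02 N, T_C = 558.8 N.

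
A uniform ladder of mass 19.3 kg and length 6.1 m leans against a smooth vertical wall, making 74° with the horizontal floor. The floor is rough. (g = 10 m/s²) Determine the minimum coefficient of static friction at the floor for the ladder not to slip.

μ_min ≈ 0.143

ΣF_y = 0: N_floor = 19.3×10 = 193 N.
Torques about the foot: N_wall · 6.1 sin 74° = 19.3×10×3.05 cos 74° → N_wall = 27.671 N.
ΣF_x = 0: f_floor = N_wall = 27.671 N.
μ_min = f_floor / N_floor = 27.671 / 193 = 0.1434.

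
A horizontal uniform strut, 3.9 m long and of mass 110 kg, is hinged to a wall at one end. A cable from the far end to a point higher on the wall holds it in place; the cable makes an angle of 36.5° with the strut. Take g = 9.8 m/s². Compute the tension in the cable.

T ≈ 906 N

Take torques about the hinge: T sin 36.5° · 3.9 = 110×9.8×1.95 = 2102.1 N·m.
So T = 2102.1 / (0.5948 × 3.9) = 906.15 N.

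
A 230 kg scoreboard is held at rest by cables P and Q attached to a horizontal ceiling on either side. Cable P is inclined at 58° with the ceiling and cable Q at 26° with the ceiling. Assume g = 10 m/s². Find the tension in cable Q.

Weight W = 230 × 10 = 2300 N acts straight down.
Horizontal: T_P cos 58° = T_Q cos 26°  →  T_P = 1.696 T_Q.
Vertical: T_P sin 58° + T_Q sin 26° = 2300.
Substituting the horizontal relation into the vertical equation gives 1.877 T_Q = 2300, so T_Q = 1226 N.

T_Q ≈ 1230 N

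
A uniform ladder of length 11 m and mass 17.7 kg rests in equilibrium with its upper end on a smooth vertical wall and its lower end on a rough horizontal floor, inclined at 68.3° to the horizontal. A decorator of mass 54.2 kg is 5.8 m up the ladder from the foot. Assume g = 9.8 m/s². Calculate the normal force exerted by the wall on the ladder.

Torques about the foot: N_wall · 11 sin 68.3° = 17.7×9.8×5.5 cos 68.3° + 54.2×9.8×5.8 cos 68.3° → N_wall = 145.97 N.

N_wall ≈ 146 N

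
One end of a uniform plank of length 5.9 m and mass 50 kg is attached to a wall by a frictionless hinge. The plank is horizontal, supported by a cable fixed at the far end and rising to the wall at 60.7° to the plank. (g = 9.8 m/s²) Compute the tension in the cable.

T ≈ 281 N

Take torques about the hinge: T sin 60.7° · 5.9 = 50×9.8×2.95 = 1445.5 N·m.
So T = 1445.5 / (0.8721 × 5.9) = 280.94 N.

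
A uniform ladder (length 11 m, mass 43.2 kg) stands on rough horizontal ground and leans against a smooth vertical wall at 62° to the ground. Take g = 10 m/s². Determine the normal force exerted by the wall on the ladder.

N_wall ≈ 115 N

Torques about the foot: N_wall · 11 sin 62° = 43.2×10×5.5 cos 62° → N_wall = 114.85 N.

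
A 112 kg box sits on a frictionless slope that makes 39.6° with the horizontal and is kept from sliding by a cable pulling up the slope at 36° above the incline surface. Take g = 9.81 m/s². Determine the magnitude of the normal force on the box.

N ≈ 338 N

Take axes along and perpendicular to the incline. Weight components: W sin 39.6° = 700.4 N down-slope, W cos 39.6° = 846.6 N into the surface.
Along incline: T cos 36° = W sin 39.6° → T = 865.7 N.
Perpendicular: N = W cos 39.6° − T sin 36° = 337.7 N.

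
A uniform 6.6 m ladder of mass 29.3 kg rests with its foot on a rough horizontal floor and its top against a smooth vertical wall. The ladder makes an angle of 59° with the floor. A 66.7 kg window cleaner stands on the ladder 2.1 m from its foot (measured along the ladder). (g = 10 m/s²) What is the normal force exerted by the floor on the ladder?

ΣF_y = 0: N_floor = 29.3×10 + 66.7×10 = 960 N.

N_floor ≈ 960 N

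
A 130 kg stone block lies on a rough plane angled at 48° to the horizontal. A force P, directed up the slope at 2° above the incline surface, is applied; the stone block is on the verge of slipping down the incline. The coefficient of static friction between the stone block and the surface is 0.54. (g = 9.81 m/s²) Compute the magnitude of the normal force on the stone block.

N ≈ 836 N

On the verge of sliding down the incline, friction equals μN and acts up the slope.
Perpendicular: N + P sin 2° = W cos 48° = 853.3 N.
Along incline: P cos 2° + μN = W sin 48° with W sin 48° = 947.7 N.
Solving the pair for P and N: P = 496.6 N, N = 836 N (and f = μN = 451.4 N).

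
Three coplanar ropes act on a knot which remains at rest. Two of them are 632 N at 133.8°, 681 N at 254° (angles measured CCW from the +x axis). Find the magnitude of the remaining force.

Sum the known components: ΣF_x = -625.1 N, ΣF_y = -198.5 N.
For equilibrium the remaining force must supply (−ΣF_x, −ΣF_y) = (625.1, 198.5) N.
Magnitude = √((625.1)² + (198.5)²) = 655.9 N; direction = atan2(198.5, 625.1) = 17.6°.

F ≈ 656 N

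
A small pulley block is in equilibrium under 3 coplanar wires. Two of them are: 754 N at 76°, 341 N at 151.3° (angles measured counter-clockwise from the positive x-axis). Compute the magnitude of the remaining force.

Sum the known components: ΣF_x = -116.7 N, ΣF_y = 895.4 N.
For equilibrium the remaining force must supply (−ΣF_x, −ΣF_y) = (116.7, -895.4) N.
Magnitude = √((116.7)² + (-895.4)²) = 902.9 N; direction = atan2(-895.4, 116.7) = 277.4°.

F ≈ 903 N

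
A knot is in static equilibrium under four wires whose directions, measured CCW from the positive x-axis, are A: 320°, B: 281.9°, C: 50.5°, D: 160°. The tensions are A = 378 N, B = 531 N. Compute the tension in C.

T_C ≈ 615 N

Resolve: ΣF_x = 378 cos 320° + 531 cos 281.9° + T_C cos 50.5° + T_D cos 160° = 0.
        ΣF_y = 378 sin 320° + 531 sin 281.9° + T_C sin 50.5° + T_D sin 160° = 0.
The known terms sum to (399.1, -762.6) N, so 0.6361 T_C − 0.9397 T_D = -399.1 and 0.7716 T_C + 0.3420 T_D = 762.6.
Solving simultaneously: T_C = 615.4 N, T_D = 841.2 N.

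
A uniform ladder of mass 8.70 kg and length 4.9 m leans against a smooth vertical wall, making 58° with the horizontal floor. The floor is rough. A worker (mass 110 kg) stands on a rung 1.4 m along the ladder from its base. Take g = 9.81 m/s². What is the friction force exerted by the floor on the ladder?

f ≈ 219 N

Torques about the foot: N_wall · 4.9 sin 58° = 8.70×9.81×2.45 cos 58° + 110×9.81×1.4 cos 58° → N_wall = 219.32 N.
ΣF_x = 0: f_floor = N_wall = 219.32 N.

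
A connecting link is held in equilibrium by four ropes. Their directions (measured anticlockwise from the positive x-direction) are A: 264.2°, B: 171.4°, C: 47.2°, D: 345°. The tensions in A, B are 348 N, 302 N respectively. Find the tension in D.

T_D ≈ 45.6 N

Resolve: ΣF_x = 348 cos 264.2° + 302 cos 171.4° + T_C cos 47.2° + T_D cos 345° = 0.
        ΣF_y = 348 sin 264.2° + 302 sin 171.4° + T_C sin 47.2° + T_D sin 345° = 0.
The known terms sum to (-333.8, -301.1) N, so 0.6794 T_C + 0.9659 T_D = 333.8 and 0.7337 T_C − 0.2588 T_D = 301.1.
Solving simultaneously: T_C = 426.4 N, T_D = 45.61 N.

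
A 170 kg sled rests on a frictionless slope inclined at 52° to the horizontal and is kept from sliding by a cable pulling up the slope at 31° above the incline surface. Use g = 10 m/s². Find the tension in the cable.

Take axes along and perpendicular to the incline. Weight components: W sin 52° = 1340 N down-slope, W cos 52° = 1047 N into the surface.
Along incline: T cos 31° = W sin 52° → T = 1563 N.
Perpendicular: N = W cos 52° − T sin 31° = 241.7 N.

T ≈ 1560 N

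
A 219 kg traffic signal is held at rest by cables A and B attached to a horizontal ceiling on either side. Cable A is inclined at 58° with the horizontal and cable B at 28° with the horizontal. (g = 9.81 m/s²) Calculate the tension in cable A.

T_A ≈ 1900 N

Weight W = 219 × 9.81 = 2148 N acts straight down.
Horizontal: T_A cos 58° = T_B cos 28°  →  T_B = 0.6002 T_A.
Vertical: T_A sin 58° + T_B sin 28° = 2148.
Substituting the horizontal relation into the vertical equation gives 1.13 T_A = 2148, so T_A = 1902 N.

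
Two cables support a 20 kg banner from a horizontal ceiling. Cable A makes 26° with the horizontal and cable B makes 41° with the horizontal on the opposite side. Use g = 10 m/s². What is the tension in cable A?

T_A ≈ 164 N

Weight W = 20 × 10 = 200 N acts straight down.
Horizontal: T_A cos 26° = T_B cos 41°  →  T_B = 1.191 T_A.
Vertical: T_A sin 26° + T_B sin 41° = 200.
Substituting the horizontal relation into the vertical equation gives 1.22 T_A = 200, so T_A = 164 N.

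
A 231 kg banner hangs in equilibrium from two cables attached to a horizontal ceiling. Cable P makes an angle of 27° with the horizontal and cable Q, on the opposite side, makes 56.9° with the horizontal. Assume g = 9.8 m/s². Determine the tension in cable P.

Weight W = 231 × 9.8 = 2264 N acts straight down.
Horizontal: T_P cos 27° = T_Q cos 56.9°  →  T_Q = 1.632 T_P.
Vertical: T_P sin 27° + T_Q sin 56.9° = 2264.
Substituting the horizontal relation into the vertical equation gives 1.821 T_P = 2264, so T_P = 1243 N.

T_P ≈ 1240 N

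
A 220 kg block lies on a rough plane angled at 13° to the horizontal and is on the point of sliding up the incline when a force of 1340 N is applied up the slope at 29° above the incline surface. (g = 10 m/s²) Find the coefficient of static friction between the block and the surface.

μ ≈ 0.453

On the verge of sliding up the incline, friction is at its maximum μN and acts down the slope.
Perpendicular to incline: N = W cos 13° − P sin 29° = 2144 − 649.6 = 1494 N.
Along incline: P cos 29° − μN = W sin 13° → μ = −(W sin 13° − P cos 29°) / N = 0.4532.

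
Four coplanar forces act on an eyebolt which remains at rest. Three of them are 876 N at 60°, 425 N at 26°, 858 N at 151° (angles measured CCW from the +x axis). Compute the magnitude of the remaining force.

Sum the known components: ΣF_x = 69.56 N, ΣF_y = 1361 N.
For equilibrium the remaining force must supply (−ΣF_x, −ΣF_y) = (-69.56, -1361) N.
Magnitude = √((-69.56)² + (-1361)²) = 1363 N; direction = atan2(-1361, -69.56) = 267.1°.

F ≈ 1360 N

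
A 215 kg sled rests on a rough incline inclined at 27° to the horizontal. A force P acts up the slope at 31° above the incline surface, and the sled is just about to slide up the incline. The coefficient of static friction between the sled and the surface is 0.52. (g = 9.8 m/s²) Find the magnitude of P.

On the verge of sliding up the incline, friction equals μN and acts down the slope.
Perpendicular: N + P sin 31° = W cos 27° = 1877 N.
Along incline: P cos 31° = W sin 27° + μN  with W sin 27° = 956.6 N.
Solving the pair for P and N: P = 1718 N, N = 992.5 N (and f = μN = 516.1 N).

P ≈ 1720 N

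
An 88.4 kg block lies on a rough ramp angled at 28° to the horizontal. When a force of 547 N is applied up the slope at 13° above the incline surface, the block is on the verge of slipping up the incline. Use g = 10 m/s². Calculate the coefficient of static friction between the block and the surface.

On the verge of sliding up the incline, friction is at its maximum μN and acts down the slope.
Perpendicular to incline: N = W cos 28° − P sin 13° = 780.5 − 123 = 657.5 N.
Along incline: P cos 13° − μN = W sin 28° → μ = −(W sin 28° − P cos 13°) / N = 0.1794.

μ ≈ 0.179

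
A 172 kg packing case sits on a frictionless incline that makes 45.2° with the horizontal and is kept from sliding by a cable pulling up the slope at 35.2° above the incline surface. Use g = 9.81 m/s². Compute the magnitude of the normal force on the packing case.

Take axes along and perpendicular to the incline. Weight components: W sin 45.2° = 1197 N down-slope, W cos 45.2° = 1189 N into the surface.
Along incline: T cos 35.2° = W sin 45.2° → T = 1465 N.
Perpendicular: N = W cos 45.2° − T sin 35.2° = 344.4 N.

N ≈ 344 N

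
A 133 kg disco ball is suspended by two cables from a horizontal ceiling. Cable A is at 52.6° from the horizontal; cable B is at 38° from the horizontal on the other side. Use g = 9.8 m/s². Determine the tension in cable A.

T_A ≈ 1030 N

Weight W = 133 × 9.8 = 1303 N acts straight down.
Horizontal: T_A cos 52.6° = T_B cos 38°  →  T_B = 0.7708 T_A.
Vertical: T_A sin 52.6° + T_B sin 38° = 1303.
Substituting the horizontal relation into the vertical equation gives 1.269 T_A = 1303, so T_A = 1027 N.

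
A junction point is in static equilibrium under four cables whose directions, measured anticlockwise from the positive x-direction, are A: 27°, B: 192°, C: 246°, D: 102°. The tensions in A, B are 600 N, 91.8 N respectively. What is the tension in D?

T_D ≈ 516 N

Resolve: ΣF_x = 600 cos 27° + 91.8 cos 192° + T_C cos 246° + T_D cos 102° = 0.
        ΣF_y = 600 sin 27° + 91.8 sin 192° + T_C sin 246° + T_D sin 102° = 0.
The known terms sum to (444.8, 253.3) N, so -0.4067 T_C − 0.2079 T_D = -444.8 and -0.9135 T_C + 0.9781 T_D = -253.3.
Solving simultaneously: T_C = 829.8 N, T_D = 516 N.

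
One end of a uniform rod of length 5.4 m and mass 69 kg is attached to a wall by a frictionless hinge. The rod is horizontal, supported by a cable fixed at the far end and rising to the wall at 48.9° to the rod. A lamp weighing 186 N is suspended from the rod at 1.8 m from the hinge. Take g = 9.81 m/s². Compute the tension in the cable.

Take torques about the hinge: T sin 48.9° · 5.4 = 69×9.81×2.7 + 186×1.8 = 2162.4 N·m.
So T = 2162.4 / (0.7536 × 5.4) = 531.4 N.

T ≈ 531 N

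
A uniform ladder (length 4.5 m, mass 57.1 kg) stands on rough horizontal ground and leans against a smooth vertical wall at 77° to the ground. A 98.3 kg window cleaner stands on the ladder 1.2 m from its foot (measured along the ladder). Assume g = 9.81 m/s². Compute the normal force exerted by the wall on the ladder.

N_wall ≈ 124 N

Torques about the foot: N_wall · 4.5 sin 77° = 57.1×9.81×2.25 cos 77° + 98.3×9.81×1.2 cos 77° → N_wall = 124.03 N.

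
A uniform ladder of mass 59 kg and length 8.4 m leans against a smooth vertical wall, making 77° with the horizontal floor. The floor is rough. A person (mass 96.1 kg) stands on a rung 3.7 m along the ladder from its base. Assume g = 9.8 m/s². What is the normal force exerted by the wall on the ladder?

Torques about the foot: N_wall · 8.4 sin 77° = 59×9.8×4.2 cos 77° + 96.1×9.8×3.7 cos 77° → N_wall = 162.52 N.

N_wall ≈ 163 N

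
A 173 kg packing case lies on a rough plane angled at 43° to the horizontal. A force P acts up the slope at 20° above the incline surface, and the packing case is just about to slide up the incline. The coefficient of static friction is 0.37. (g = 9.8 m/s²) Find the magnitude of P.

P ≈ 1510 N

On the verge of sliding up the incline, friction equals μN and acts down the slope.
Perpendicular: N + P sin 20° = W cos 43° = 1240 N.
Along incline: P cos 20° = W sin 43° + μN  with W sin 43° = 1156 N.
Solving the pair for P and N: P = 1515 N, N = 721.9 N (and f = μN = 267.1 N).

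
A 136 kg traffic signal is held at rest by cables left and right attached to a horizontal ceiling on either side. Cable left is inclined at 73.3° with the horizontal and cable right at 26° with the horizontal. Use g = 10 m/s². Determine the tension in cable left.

T_left ≈ 1240 N

Weight W = 136 × 10 = 1360 N acts straight down.
Horizontal: T_left cos 73.3° = T_right cos 26°  →  T_right = 0.3197 T_left.
Vertical: T_left sin 73.3° + T_right sin 26° = 1360.
Substituting the horizontal relation into the vertical equation gives 1.098 T_left = 1360, so T_left = 1239 N.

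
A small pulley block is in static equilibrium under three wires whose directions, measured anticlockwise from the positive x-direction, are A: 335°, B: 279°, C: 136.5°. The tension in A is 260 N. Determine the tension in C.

Resolve: ΣF_x = 260 cos 335° + T_B cos 279° + T_C cos 136.5° = 0.
        ΣF_y = 260 sin 335° + T_B sin 279° + T_C sin 136.5° = 0.
The known terms sum to (235.6, -109.9) N, so 0.1564 T_B − 0.7254 T_C = -235.6 and -0.9877 T_B + 0.6884 T_C = 109.9.
Solving simultaneously: T_B = 135.5 N, T_C = 354.1 N.

T_C ≈ 354 N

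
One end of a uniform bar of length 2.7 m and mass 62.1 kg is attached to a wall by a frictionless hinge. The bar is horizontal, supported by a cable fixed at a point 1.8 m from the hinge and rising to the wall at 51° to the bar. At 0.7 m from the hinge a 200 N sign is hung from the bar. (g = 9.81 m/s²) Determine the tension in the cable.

Take torques about the hinge: T sin 51° · 1.8 = 62.1×9.81×1.35 + 200×0.7 = 962.42 N·m.
So T = 962.42 / (0.7771 × 1.8) = 688 N.

T ≈ 688 N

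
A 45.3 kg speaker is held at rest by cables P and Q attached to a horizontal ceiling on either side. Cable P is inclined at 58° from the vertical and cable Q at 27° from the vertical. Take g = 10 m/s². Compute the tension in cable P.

Angles from the horizontal: cable P is 90° − 58° = 32°, cable Q is 90° − 27° = 63°.
Weight W = 45.3 × 10 = 453 N acts straight down.
Horizontal: T_P cos 32° = T_Q cos 63°  →  T_Q = 1.868 T_P.
Vertical: T_P sin 32° + T_Q sin 63° = 453.
Substituting the horizontal relation into the vertical equation gives 2.194 T_P = 453, so T_P = 206.4 N.

T_P ≈ 206 N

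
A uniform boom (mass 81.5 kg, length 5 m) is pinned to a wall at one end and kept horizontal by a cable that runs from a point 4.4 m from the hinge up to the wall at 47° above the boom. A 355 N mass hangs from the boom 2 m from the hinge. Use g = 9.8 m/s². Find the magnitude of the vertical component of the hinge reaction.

Take torques about the hinge: T sin 47° · 4.4 = 81.5×9.8×2.5 + 355×2 = 2706.8 N·m.
So T = 2706.8 / (0.7314 × 4.4) = 841.14 N.
ΣF_y = 0: H_y = (81.5×9.8 + 355) − T sin 47° = 1153.7 − 615.17 = 538.53 N.

|H_y| ≈ 539 N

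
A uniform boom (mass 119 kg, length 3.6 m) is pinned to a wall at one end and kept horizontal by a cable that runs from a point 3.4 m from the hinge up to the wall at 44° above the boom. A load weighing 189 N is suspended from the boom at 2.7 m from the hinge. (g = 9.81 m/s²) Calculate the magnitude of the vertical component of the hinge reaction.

Take torques about the hinge: T sin 44° · 3.4 = 119×9.81×1.8 + 189×2.7 = 2611.6 N·m.
So T = 2611.6 / (0.6947 × 3.4) = 1105.7 N.
ΣF_y = 0: H_y = (119×9.81 + 189) − T sin 44° = 1356.4 − 768.12 = 588.27 N.

|H_y| ≈ 588 N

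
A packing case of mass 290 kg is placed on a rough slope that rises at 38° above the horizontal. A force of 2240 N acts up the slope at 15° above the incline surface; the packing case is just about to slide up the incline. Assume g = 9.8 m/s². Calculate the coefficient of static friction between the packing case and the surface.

μ ≈ 0.249

On the verge of sliding up the incline, friction is at its maximum μN and acts down the slope.
Perpendicular to incline: N = W cos 38° − P sin 15° = 2240 − 579.8 = 1660 N.
Along incline: P cos 15° − μN = W sin 38° → μ = −(W sin 38° − P cos 15°) / N = 0.2494.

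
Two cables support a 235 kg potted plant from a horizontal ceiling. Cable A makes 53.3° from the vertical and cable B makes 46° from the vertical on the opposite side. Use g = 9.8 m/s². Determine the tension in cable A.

T_A ≈ 1680 N

Angles from the horizontal: cable A is 90° − 53.3° = 36.7°, cable B is 90° − 46° = 44°.
Weight W = 235 × 9.8 = 2303 N acts straight down.
Horizontal: T_A cos 36.7° = T_B cos 44°  →  T_B = 1.115 T_A.
Vertical: T_A sin 36.7° + T_B sin 44° = 2303.
Substituting the horizontal relation into the vertical equation gives 1.372 T_A = 2303, so T_A = 1679 N.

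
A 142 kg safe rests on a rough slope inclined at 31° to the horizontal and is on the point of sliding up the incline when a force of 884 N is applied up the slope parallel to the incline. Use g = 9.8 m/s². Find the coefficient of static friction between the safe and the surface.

On the verge of sliding up the incline, friction is at its maximum μN and acts down the slope.
Perpendicular to incline: N = W cos 31° − P sin 0° = 1193 − 0 = 1193 N.
Along incline: P cos 0° − μN = W sin 31° → μ = −(W sin 31° − P cos 0°) / N = 0.1402.

μ ≈ 0.140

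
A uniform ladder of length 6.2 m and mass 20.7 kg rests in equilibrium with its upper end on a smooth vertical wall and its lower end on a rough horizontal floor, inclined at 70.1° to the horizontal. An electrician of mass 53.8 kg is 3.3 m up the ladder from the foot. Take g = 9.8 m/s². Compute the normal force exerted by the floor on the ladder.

ΣF_y = 0: N_floor = 20.7×9.8 + 53.8×9.8 = 730.1 N.

N_floor ≈ 730 N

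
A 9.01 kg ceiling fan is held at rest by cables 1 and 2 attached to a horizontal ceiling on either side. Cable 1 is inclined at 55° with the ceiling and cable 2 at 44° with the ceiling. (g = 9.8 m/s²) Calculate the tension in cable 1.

Weight W = 9.01 × 9.8 = 88.3 N acts straight down.
Horizontal: T_1 cos 55° = T_2 cos 44°  →  T_2 = 0.7974 T_1.
Vertical: T_1 sin 55° + T_2 sin 44° = 88.3.
Substituting the horizontal relation into the vertical equation gives 1.373 T_1 = 88.3, so T_1 = 64.31 N.

T_1 ≈ 64.3 N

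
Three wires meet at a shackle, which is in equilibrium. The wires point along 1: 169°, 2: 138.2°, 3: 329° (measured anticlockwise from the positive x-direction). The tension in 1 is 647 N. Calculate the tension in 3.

T_3 ≈ 1770 N

Resolve: ΣF_x = 647 cos 169° + T_2 cos 138.2° + T_3 cos 329° = 0.
        ΣF_y = 647 sin 169° + T_2 sin 138.2° + T_3 sin 329° = 0.
The known terms sum to (-635.1, 123.5) N, so -0.7455 T_2 + 0.8572 T_3 = 635.1 and 0.6665 T_2 − 0.5150 T_3 = -123.5.
Solving simultaneously: T_2 = 1181 N, T_3 = 1768 N.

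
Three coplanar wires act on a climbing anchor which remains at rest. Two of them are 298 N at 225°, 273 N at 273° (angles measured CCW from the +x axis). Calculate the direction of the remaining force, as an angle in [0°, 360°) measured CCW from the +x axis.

θ ≈ 67.9°

Sum the known components: ΣF_x = -196.4 N, ΣF_y = -483.3 N.
For equilibrium the remaining force must supply (−ΣF_x, −ΣF_y) = (196.4, 483.3) N.
Magnitude = √((196.4)² + (483.3)²) = 521.7 N; direction = atan2(483.3, 196.4) = 67.9°.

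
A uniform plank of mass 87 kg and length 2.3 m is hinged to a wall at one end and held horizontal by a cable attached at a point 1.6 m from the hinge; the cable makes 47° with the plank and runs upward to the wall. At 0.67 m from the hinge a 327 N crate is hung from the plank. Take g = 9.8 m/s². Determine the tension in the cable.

Take torques about the hinge: T sin 47° · 1.6 = 87×9.8×1.15 + 327×0.67 = 1199.6 N·m.
So T = 1199.6 / (0.7314 × 1.6) = 1025.1 N.

T ≈ 1030 N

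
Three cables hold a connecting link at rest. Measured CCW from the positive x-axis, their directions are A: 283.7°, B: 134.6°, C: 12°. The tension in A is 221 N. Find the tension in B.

Resolve: ΣF_x = 221 cos 283.7° + T_B cos 134.6° + T_C cos 12° = 0.
        ΣF_y = 221 sin 283.7° + T_B sin 134.6° + T_C sin 12° = 0.
The known terms sum to (52.34, -214.7) N, so -0.7022 T_B + 0.9781 T_C = -52.34 and 0.7120 T_B + 0.2079 T_C = 214.7.
Solving simultaneously: T_B = 262.2 N, T_C = 134.7 N.

T_B ≈ 262 N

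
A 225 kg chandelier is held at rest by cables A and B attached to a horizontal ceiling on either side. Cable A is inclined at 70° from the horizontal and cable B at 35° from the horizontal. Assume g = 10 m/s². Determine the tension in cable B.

T_B ≈ 797 N

Weight W = 225 × 10 = 2250 N acts straight down.
Horizontal: T_A cos 70° = T_B cos 35°  →  T_A = 2.395 T_B.
Vertical: T_A sin 70° + T_B sin 35° = 2250.
Substituting the horizontal relation into the vertical equation gives 2.824 T_B = 2250, so T_B = 796.7 N.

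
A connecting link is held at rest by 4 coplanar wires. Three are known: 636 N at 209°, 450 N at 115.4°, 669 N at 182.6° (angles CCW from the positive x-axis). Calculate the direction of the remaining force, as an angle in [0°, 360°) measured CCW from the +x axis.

θ ≈ 357°

Sum the known components: ΣF_x = -1418 N, ΣF_y = 67.81 N.
For equilibrium the remaining force must supply (−ΣF_x, −ΣF_y) = (1418, -67.81) N.
Magnitude = √((1418)² + (-67.81)²) = 1419 N; direction = atan2(-67.81, 1418) = 357.3°.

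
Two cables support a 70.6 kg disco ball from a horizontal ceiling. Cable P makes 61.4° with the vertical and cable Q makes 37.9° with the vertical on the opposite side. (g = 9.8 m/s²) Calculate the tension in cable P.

T_P ≈ 431 N

Angles from the horizontal: cable P is 90° − 61.4° = 28.6°, cable Q is 90° − 37.9° = 52.1°.
Weight W = 70.6 × 9.8 = 691.9 N acts straight down.
Horizontal: T_P cos 28.6° = T_Q cos 52.1°  →  T_Q = 1.429 T_P.
Vertical: T_P sin 28.6° + T_Q sin 52.1° = 691.9.
Substituting the horizontal relation into the vertical equation gives 1.607 T_P = 691.9, so T_P = 430.7 N.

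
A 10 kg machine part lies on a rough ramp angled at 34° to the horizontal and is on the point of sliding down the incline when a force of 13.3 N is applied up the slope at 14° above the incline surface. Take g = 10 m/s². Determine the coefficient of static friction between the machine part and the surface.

μ ≈ 0.540

On the verge of sliding down the incline, friction is at its maximum μN and acts up the slope.
Perpendicular to incline: N = W cos 34° − P sin 14° = 82.9 − 3.218 = 79.69 N.
Along incline: P cos 14° + μN = W sin 34° → μ = (W sin 34° − P cos 14°) / N = 0.5398.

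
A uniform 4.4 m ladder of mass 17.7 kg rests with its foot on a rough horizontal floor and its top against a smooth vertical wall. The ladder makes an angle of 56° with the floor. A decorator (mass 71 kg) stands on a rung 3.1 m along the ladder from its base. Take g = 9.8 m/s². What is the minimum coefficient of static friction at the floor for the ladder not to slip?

ΣF_y = 0: N_floor = 17.7×9.8 + 71×9.8 = 869.26 N.
Torques about the foot: N_wall · 4.4 sin 56° = 17.7×9.8×2.2 cos 56° + 71×9.8×3.1 cos 56° → N_wall = 389.16 N.
ΣF_x = 0: f_floor = N_wall = 389.16 N.
μ_min = f_floor / N_floor = 389.16 / 869.26 = 0.4477.

μ_min ≈ 0.448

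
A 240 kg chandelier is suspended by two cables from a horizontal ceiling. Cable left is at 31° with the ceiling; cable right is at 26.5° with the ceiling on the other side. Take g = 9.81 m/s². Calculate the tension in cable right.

T_right ≈ 2390 N

Weight W = 240 × 9.81 = 2354 N acts straight down.
Horizontal: T_left cos 31° = T_right cos 26.5°  →  T_left = 1.044 T_right.
Vertical: T_left sin 31° + T_right sin 26.5° = 2354.
Substituting the horizontal relation into the vertical equation gives 0.9839 T_right = 2354, so T_right = 2393 N.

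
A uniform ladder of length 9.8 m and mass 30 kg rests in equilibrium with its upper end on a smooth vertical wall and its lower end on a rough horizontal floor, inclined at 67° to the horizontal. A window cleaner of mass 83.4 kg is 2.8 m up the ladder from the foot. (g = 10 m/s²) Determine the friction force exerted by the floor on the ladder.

f ≈ 165 N

Torques about the foot: N_wall · 9.8 sin 67° = 30×10×4.9 cos 67° + 83.4×10×2.8 cos 67° → N_wall = 164.82 N.
ΣF_x = 0: f_floor = N_wall = 164.82 N.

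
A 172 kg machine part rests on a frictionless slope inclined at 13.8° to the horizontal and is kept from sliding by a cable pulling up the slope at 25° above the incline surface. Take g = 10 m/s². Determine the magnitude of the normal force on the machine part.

N ≈ 1480 N

Take axes along and perpendicular to the incline. Weight components: W sin 13.8° = 410.3 N down-slope, W cos 13.8° = 1670 N into the surface.
Along incline: T cos 25° = W sin 13.8° → T = 452.7 N.
Perpendicular: N = W cos 13.8° − T sin 25° = 1479 N.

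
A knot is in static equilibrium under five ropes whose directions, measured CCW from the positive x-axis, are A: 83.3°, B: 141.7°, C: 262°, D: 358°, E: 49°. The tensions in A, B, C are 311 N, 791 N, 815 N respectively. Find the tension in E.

T_E ≈ 41.6 N

Resolve: ΣF_x = 311 cos 83.3° + 791 cos 141.7° + 815 cos 262° + T_D cos 358° + T_E cos 49° = 0.
        ΣF_y = 311 sin 83.3° + 791 sin 141.7° + 815 sin 262° + T_D sin 358° + T_E sin 49° = 0.
The known terms sum to (-697.9, -7.947) N, so 0.9994 T_D + 0.6561 T_E = 697.9 and -0.0349 T_D + 0.7547 T_E = 7.947.
Solving simultaneously: T_D = 671 N, T_E = 41.56 N.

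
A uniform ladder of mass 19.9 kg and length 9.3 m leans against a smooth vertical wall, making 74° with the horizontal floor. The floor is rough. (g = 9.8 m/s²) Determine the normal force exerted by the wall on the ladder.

N_wall ≈ 28 N

Torques about the foot: N_wall · 9.3 sin 74° = 19.9×9.8×4.65 cos 74° → N_wall = 27.961 N.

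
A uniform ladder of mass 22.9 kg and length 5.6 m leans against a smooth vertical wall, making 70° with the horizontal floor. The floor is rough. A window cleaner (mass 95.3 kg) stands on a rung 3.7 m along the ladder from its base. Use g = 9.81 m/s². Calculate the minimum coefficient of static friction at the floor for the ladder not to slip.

ΣF_y = 0: N_floor = 22.9×9.81 + 95.3×9.81 = 1159.5 N.
Torques about the foot: N_wall · 5.6 sin 70° = 22.9×9.81×2.8 cos 70° + 95.3×9.81×3.7 cos 70° → N_wall = 265.71 N.
ΣF_x = 0: f_floor = N_wall = 265.71 N.
μ_min = f_floor / N_floor = 265.71 / 1159.5 = 0.2291.

μ_min ≈ 0.229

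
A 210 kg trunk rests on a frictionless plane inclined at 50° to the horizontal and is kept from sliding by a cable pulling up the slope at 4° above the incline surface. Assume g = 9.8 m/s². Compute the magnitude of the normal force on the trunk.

N ≈ 1210 N

Take axes along and perpendicular to the incline. Weight components: W sin 50° = 1577 N down-slope, W cos 50° = 1323 N into the surface.
Along incline: T cos 4° = W sin 50° → T = 1580 N.
Perpendicular: N = W cos 50° − T sin 4° = 1213 N.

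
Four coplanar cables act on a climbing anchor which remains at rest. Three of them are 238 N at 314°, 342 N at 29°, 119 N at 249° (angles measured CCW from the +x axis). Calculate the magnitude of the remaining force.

Sum the known components: ΣF_x = 421.8 N, ΣF_y = -116.5 N.
For equilibrium the remaining force must supply (−ΣF_x, −ΣF_y) = (-421.8, 116.5) N.
Magnitude = √((-421.8)² + (116.5)²) = 437.6 N; direction = atan2(116.5, -421.8) = 164.6°.

F ≈ 438 N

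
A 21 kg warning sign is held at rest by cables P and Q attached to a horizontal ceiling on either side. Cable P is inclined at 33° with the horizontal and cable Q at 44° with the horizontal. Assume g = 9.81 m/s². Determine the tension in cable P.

T_P ≈ 152 N

Weight W = 21 × 9.81 = 206 N acts straight down.
Horizontal: T_P cos 33° = T_Q cos 44°  →  T_Q = 1.166 T_P.
Vertical: T_P sin 33° + T_Q sin 44° = 206.
Substituting the horizontal relation into the vertical equation gives 1.355 T_P = 206, so T_P = 152.1 N.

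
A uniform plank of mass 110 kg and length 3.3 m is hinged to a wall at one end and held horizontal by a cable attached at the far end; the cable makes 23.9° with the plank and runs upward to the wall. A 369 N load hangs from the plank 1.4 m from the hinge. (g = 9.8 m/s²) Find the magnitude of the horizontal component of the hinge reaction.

Take torques about the hinge: T sin 23.9° · 3.3 = 110×9.8×1.65 + 369×1.4 = 2295.3 N·m.
So T = 2295.3 / (0.4051 × 3.3) = 1716.8 N.
ΣF_x = 0: H_x = T cos 23.9° = 1569.6 N.

H_x ≈ 1570 N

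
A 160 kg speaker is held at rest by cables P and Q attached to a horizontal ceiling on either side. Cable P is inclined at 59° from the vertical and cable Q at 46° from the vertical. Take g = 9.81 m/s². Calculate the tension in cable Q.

T_Q ≈ 1390 N

Angles from the horizontal: cable P is 90° − 59° = 31°, cable Q is 90° − 46° = 44°.
Weight W = 160 × 9.81 = 1570 N acts straight down.
Horizontal: T_P cos 31° = T_Q cos 44°  →  T_P = 0.8392 T_Q.
Vertical: T_P sin 31° + T_Q sin 44° = 1570.
Substituting the horizontal relation into the vertical equation gives 1.127 T_Q = 1570, so T_Q = 1393 N.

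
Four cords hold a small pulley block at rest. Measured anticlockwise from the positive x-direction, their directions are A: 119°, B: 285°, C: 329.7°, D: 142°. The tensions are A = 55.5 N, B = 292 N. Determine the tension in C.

Resolve: ΣF_x = 55.5 cos 119° + 292 cos 285° + T_C cos 329.7° + T_D cos 142° = 0.
        ΣF_y = 55.5 sin 119° + 292 sin 285° + T_C sin 329.7° + T_D sin 142° = 0.
The known terms sum to (48.67, -233.5) N, so 0.8634 T_C − 0.7880 T_D = -48.67 and -0.5045 T_C + 0.6157 T_D = 233.5.
Solving simultaneously: T_C = 1150 N, T_D = 1321 N.

T_C ≈ 1150 N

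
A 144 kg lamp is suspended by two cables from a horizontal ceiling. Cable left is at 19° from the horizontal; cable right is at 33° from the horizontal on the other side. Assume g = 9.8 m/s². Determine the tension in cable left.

T_left ≈ 1500 N

Weight W = 144 × 9.8 = 1411 N acts straight down.
Horizontal: T_left cos 19° = T_right cos 33°  →  T_right = 1.127 T_left.
Vertical: T_left sin 19° + T_right sin 33° = 1411.
Substituting the horizontal relation into the vertical equation gives 0.9396 T_left = 1411, so T_left = 1502 N.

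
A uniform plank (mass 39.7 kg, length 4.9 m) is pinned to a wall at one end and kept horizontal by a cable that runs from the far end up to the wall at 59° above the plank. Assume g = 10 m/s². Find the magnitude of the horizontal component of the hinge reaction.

Take torques about the hinge: T sin 59° · 4.9 = 39.7×10×2.45 = 972.65 N·m.
So T = 972.65 / (0.8572 × 4.9) = 231.58 N.
ΣF_x = 0: H_x = T cos 59° = 119.27 N.

H_x ≈ 119 N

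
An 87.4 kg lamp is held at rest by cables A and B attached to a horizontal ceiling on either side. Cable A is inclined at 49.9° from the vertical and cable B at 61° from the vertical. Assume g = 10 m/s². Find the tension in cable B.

Angles from the horizontal: cable A is 90° − 49.9° = 40.1°, cable B is 90° − 61° = 29°.
Weight W = 87.4 × 10 = 874 N acts straight down.
Horizontal: T_A cos 40.1° = T_B cos 29°  →  T_A = 1.143 T_B.
Vertical: T_A sin 40.1° + T_B sin 29° = 874.
Substituting the horizontal relation into the vertical equation gives 1.221 T_B = 874, so T_B = 715.6 N.

T_B ≈ 716 N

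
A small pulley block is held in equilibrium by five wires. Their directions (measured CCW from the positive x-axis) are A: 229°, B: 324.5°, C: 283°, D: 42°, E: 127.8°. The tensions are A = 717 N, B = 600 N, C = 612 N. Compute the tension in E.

Resolve: ΣF_x = 717 cos 229° + 600 cos 324.5° + 612 cos 283° + T_D cos 42° + T_E cos 127.8° = 0.
        ΣF_y = 717 sin 229° + 600 sin 324.5° + 612 sin 283° + T_D sin 42° + T_E sin 127.8° = 0.
The known terms sum to (155.7, -1486) N, so 0.7431 T_D − 0.6129 T_E = -155.7 and 0.6691 T_D + 0.7902 T_E = 1486.
Solving simultaneously: T_D = 789.8 N, T_E = 1212 N.

T_E ≈ 1210 N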